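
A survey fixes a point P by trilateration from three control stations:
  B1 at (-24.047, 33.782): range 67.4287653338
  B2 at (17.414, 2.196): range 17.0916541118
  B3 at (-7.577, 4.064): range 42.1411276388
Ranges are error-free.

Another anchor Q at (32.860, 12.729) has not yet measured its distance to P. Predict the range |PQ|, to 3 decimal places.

12.698

eq1: (x + 24.047)² + (y − 33.782)² = 67.4287653338²
eq2: (x − 17.414)² + (y − 2.196)² = 17.0916541118²
eq3: (x + 7.577)² + (y − 4.064)² = 42.1411276388²
eq3−eq2, eq3−eq1 (x²,y² cancel):
  49.982·x − 3.736·y = 1717.892785
  -32.940·x + 59.436·y = -1125.209048
det = 49.982·59.436 − -3.736·-32.940 = 2847.666312
x = (1717.892785·59.436 − -3.736·-1125.209048) / 2847.666312 = 34.379342
y = (49.982·-1125.209048 − 1717.892785·-32.940) / 2847.666312 = 0.121921
|P − Q| = √((34.379342 − 32.860)² + (0.121921 − 12.729)²) = 12.698301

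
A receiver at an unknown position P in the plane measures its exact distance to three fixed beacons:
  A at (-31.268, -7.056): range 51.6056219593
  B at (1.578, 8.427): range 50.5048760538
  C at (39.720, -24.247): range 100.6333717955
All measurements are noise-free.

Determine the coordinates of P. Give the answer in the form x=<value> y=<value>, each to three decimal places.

x=-33.782 y=44.488

eq1: (x + 31.268)² + (y + 7.056)² = 51.6056219593²
eq2: (x − 1.578)² + (y − 8.427)² = 50.5048760538²
eq3: (x − 39.720)² + (y + 24.247)² = 100.6333717955²
eq1−eq3, eq1−eq2 (x²,y² cancel):
  141.976·x − 34.382·y = -6325.814852
  65.692·x + 30.966·y = -841.572834
det = 141.976·30.966 − -34.382·65.692 = 6655.051160
x = (-6325.814852·30.966 − -34.382·-841.572834) / 6655.051160 = -33.781880
y = (141.976·-841.572834 − -6325.814852·65.692) / 6655.051160 = 44.488356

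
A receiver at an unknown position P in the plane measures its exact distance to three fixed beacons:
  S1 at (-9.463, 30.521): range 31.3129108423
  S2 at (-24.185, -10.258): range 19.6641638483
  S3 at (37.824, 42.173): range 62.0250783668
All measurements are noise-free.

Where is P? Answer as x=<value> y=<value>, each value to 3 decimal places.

eq1: (x + 9.463)² + (y − 30.521)² = 31.3129108423²
eq2: (x + 24.185)² + (y + 10.258)² = 19.6641638483²
eq3: (x − 37.824)² + (y − 42.173)² = 62.0250783668²
eq3−eq1, eq3−eq2 (x²,y² cancel):
  -94.574·x − 23.304·y = 678.474866
  -124.018·x − 104.862·y = 941.354891
det = -94.574·-104.862 − -23.304·-124.018 = 7027.103316
x = (678.474866·-104.862 − -23.304·941.354891) / 7027.103316 = -7.002729
y = (-94.574·941.354891 − 678.474866·-124.018) / 7027.103316 = -0.695109

x=-7.003 y=-0.695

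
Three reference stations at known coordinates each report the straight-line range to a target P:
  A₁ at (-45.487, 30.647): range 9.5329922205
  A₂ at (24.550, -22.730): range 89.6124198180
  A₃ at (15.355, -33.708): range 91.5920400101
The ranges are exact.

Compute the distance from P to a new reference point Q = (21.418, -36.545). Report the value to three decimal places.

97.589

eq1: (x + 45.487)² + (y − 30.647)² = 9.5329922205²
eq2: (x − 24.550)² + (y + 22.730)² = 89.6124198180²
eq3: (x − 15.355)² + (y + 33.708)² = 91.5920400101²
eq1−eq2, eq1−eq3 (x²,y² cancel):
  140.074·x − 106.754·y = -9828.458223
  121.684·x − 128.710·y = -9934.524342
det = 140.074·-128.710 − -106.754·121.684 = -5038.670804
x = (-9828.458223·-128.710 − -106.754·-9934.524342) / -5038.670804 = -40.580275
y = (140.074·-9934.524342 − -9828.458223·121.684) / -5038.670804 = 38.820248
|P − Q| = √((-40.580275 − 21.418)² + (38.820248 − -36.545)²) = 97.589481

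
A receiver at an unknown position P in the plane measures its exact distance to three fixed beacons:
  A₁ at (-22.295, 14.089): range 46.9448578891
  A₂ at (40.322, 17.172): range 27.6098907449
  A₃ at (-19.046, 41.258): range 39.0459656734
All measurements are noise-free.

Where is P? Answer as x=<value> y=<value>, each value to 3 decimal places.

x=19.552 y=35.364

eq1: (x + 22.295)² + (y − 14.089)² = 46.9448578891²
eq2: (x − 40.322)² + (y − 17.172)² = 27.6098907449²
eq3: (x + 19.046)² + (y − 41.258)² = 39.0459656734²
eq1−eq3, eq1−eq2 (x²,y² cancel):
  6.498·x + 54.338·y = 2048.637981
  125.234·x + 6.166·y = 2666.687937
det = 6.498·6.166 − 54.338·125.234 = -6764.898424
x = (2048.637981·6.166 − 54.338·2666.687937) / -6764.898424 = 19.552487
y = (6.498·2666.687937 − 2048.637981·125.234) / -6764.898424 = 35.363575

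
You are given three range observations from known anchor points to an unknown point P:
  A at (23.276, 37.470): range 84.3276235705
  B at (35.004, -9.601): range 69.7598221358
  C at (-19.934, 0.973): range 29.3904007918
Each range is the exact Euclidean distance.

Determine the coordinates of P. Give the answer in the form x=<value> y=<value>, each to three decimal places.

x=-32.948 y=-25.379

eq1: (x − 23.276)² + (y − 37.470)² = 84.3276235705²
eq2: (x − 35.004)² + (y + 9.601)² = 69.7598221358²
eq3: (x + 19.934)² + (y − 0.973)² = 29.3904007918²
eq2−eq1, eq2−eq3 (x²,y² cancel):
  -23.456·x + 94.142·y = -1616.401454
  -109.876·x + 21.148·y = 3083.488994
det = -23.456·21.148 − 94.142·-109.876 = 9847.898904
x = (-1616.401454·21.148 − 94.142·3083.488994) / 9847.898904 = -32.948092
y = (-23.456·3083.488994 − -1616.401454·-109.876) / 9847.898904 = -25.379022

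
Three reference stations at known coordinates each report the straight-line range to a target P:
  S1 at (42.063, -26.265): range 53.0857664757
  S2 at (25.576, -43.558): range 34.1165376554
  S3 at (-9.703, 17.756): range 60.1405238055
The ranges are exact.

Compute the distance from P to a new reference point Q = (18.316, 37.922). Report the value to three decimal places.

eq1: (x − 42.063)² + (y + 26.265)² = 53.0857664757²
eq2: (x − 25.576)² + (y + 43.558)² = 34.1165376554²
eq3: (x + 9.703)² + (y − 17.756)² = 60.1405238055²
eq3−eq1, eq3−eq2 (x²,y² cancel):
  103.532·x − 88.042·y = 2848.506450
  70.558·x − 122.628·y = 4594.951857
det = 103.532·-122.628 − -88.042·70.558 = -6483.854660
x = (2848.506450·-122.628 − -88.042·4594.951857) / -6483.854660 = -8.519948
y = (103.532·4594.951857 − 2848.506450·70.558) / -6483.854660 = -42.372886
|P − Q| = √((-8.519948 − 18.316)² + (-42.372886 − 37.922)²) = 84.660716

84.661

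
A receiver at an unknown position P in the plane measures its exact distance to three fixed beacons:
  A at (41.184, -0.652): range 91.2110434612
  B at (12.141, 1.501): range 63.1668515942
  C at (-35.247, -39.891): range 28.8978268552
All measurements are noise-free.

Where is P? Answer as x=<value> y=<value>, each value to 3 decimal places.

x=-48.975 y=-14.462

eq1: (x − 41.184)² + (y + 0.652)² = 91.2110434612²
eq2: (x − 12.141)² + (y − 1.501)² = 63.1668515942²
eq3: (x + 35.247)² + (y + 39.891)² = 28.8978268552²
eq2−eq1, eq2−eq3 (x²,y² cancel):
  58.086·x − 4.306·y = -2782.513231
  -94.776·x − 82.784·y = 5838.952751
det = 58.086·-82.784 − -4.306·-94.776 = -5216.696880
x = (-2782.513231·-82.784 − -4.306·5838.952751) / -5216.696880 = -48.975455
y = (58.086·5838.952751 − -2782.513231·-94.776) / -5216.696880 = -14.462396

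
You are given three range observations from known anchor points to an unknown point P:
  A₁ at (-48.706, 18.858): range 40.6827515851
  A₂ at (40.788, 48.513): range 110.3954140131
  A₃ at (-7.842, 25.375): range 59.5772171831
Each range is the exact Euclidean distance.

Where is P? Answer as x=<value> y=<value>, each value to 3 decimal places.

x=-44.480 y=-21.605

eq1: (x + 48.706)² + (y − 18.858)² = 40.6827515851²
eq2: (x − 40.788)² + (y − 48.513)² = 110.3954140131²
eq3: (x + 7.842)² + (y − 25.375)² = 59.5772171831²
eq1−eq3, eq1−eq2 (x²,y² cancel):
  81.728·x + 13.034·y = -3916.869542
  178.988·x + 59.310·y = -9242.787646
det = 81.728·59.310 − 13.034·178.988 = 2514.358088
x = (-3916.869542·59.310 − 13.034·-9242.787646) / 2514.358088 = -44.480155
y = (81.728·-9242.787646 − -3916.869542·178.988) / 2514.358088 = -21.604681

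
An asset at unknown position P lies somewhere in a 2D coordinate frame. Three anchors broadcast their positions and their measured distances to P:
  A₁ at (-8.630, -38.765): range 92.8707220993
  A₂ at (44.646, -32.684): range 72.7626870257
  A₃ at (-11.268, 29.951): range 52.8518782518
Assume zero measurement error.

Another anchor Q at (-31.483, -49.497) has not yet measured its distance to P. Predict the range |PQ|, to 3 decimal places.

eq1: (x + 8.630)² + (y + 38.765)² = 92.8707220993²
eq2: (x − 44.646)² + (y + 32.684)² = 72.7626870257²
eq3: (x + 11.268)² + (y − 29.951)² = 52.8518782518²
eq3−eq1, eq3−eq2 (x²,y² cancel):
  5.276·x − 137.432·y = -5278.478088
  111.828·x − 125.270·y = -463.608641
det = 5.276·-125.270 − -137.432·111.828 = 14707.821176
x = (-5278.478088·-125.270 − -137.432·-463.608641) / 14707.821176 = 40.626023
y = (5.276·-463.608641 − -5278.478088·111.828) / 14707.821176 = 39.967555
|P − Q| = √((40.626023 − -31.483)² + (39.967555 − -49.497)²) = 114.906996

114.907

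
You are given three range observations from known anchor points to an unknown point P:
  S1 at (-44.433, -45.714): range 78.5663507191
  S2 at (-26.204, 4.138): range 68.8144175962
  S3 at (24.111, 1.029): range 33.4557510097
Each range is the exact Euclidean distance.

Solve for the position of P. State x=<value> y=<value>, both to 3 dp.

eq1: (x + 44.433)² + (y + 45.714)² = 78.5663507191²
eq2: (x + 26.204)² + (y − 4.138)² = 68.8144175962²
eq3: (x − 24.111)² + (y − 1.029)² = 33.4557510097²
eq1−eq3, eq1−eq2 (x²,y² cancel):
  137.088·x + 93.486·y = 1571.722067
  36.458·x + 99.704·y = -1923.041229
det = 137.088·99.704 − 93.486·36.458 = 10259.909364
x = (1571.722067·99.704 − 93.486·-1923.041229) / 10259.909364 = 32.796041
y = (137.088·-1923.041229 − 1571.722067·36.458) / 10259.909364 = -31.279781

x=32.796 y=-31.280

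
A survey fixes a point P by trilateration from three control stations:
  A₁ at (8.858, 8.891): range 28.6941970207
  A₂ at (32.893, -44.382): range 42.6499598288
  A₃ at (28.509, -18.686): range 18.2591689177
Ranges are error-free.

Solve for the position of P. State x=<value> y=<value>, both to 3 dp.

eq1: (x − 8.858)² + (y − 8.891)² = 28.6941970207²
eq2: (x − 32.893)² + (y + 44.382)² = 42.6499598288²
eq3: (x − 28.509)² + (y + 18.686)² = 18.2591689177²
eq3−eq2, eq3−eq1 (x²,y² cancel):
  8.768·x − 51.392·y = 404.159872
  -39.302·x + 55.154·y = -1494.375325
det = 8.768·55.154 − -51.392·-39.302 = -1536.218112
x = (404.159872·55.154 − -51.392·-1494.375325) / -1536.218112 = 35.481878
y = (8.768·-1494.375325 − 404.159872·-39.302) / -1536.218112 = -1.810686

x=35.482 y=-1.811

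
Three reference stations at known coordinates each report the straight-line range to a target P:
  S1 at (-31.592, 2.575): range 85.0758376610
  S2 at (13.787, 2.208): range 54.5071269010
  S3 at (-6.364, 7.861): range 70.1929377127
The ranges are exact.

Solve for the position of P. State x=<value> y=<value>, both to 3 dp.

x=37.714 y=-46.767

eq1: (x + 31.592)² + (y − 2.575)² = 85.0758376610²
eq2: (x − 13.787)² + (y − 2.208)² = 54.5071269010²
eq3: (x + 6.364)² + (y − 7.861)² = 70.1929377127²
eq1−eq2, eq1−eq3 (x²,y² cancel):
  90.758·x − 0.734·y = 3457.142815
  50.456·x + 10.572·y = 1408.460377
det = 90.758·10.572 − -0.734·50.456 = 996.528280
x = (3457.142815·10.572 − -0.734·1408.460377) / 996.528280 = 37.713655
y = (90.758·1408.460377 − 3457.142815·50.456) / 996.528280 = -46.766913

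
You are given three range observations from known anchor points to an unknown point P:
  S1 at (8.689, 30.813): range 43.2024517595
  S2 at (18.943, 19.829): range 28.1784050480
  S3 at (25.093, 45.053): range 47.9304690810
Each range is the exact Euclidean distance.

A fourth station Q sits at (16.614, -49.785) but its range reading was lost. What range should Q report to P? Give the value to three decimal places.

eq1: (x − 8.689)² + (y − 30.813)² = 43.2024517595²
eq2: (x − 18.943)² + (y − 19.829)² = 28.1784050480²
eq3: (x − 25.093)² + (y − 45.053)² = 47.9304690810²
eq3−eq1, eq3−eq2 (x²,y² cancel):
  -32.808·x − 28.480·y = -1203.613740
  -12.300·x − 50.448·y = -404.097613
det = -32.808·-50.448 − -28.480·-12.300 = 1304.793984
x = (-1203.613740·-50.448 − -28.480·-404.097613) / 1304.793984 = 37.715690
y = (-32.808·-404.097613 − -1203.613740·-12.300) / 1304.793984 = -1.185486
|P − Q| = √((37.715690 − 16.614)² + (-1.185486 − -49.785)²) = 52.982961

52.983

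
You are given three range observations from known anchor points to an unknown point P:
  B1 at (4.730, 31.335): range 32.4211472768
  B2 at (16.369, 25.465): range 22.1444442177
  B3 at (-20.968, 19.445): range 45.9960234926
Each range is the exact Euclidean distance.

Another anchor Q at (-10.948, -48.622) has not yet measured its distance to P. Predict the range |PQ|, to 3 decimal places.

62.444

eq1: (x − 4.730)² + (y − 31.335)² = 32.4211472768²
eq2: (x − 16.369)² + (y − 25.465)² = 22.1444442177²
eq3: (x + 20.968)² + (y − 19.445)² = 45.9960234926²
eq1−eq2, eq1−eq3 (x²,y² cancel):
  23.278·x − 11.740·y = 472.909642
  -51.396·x − 23.780·y = -1250.993462
det = 23.278·-23.780 − -11.740·-51.396 = -1156.939880
x = (472.909642·-23.780 − -11.740·-1250.993462) / -1156.939880 = 22.414695
y = (23.278·-1250.993462 − 472.909642·-51.396) / -1156.939880 = 4.161808
|P − Q| = √((22.414695 − -10.948)² + (4.161808 − -48.622)²) = 62.443573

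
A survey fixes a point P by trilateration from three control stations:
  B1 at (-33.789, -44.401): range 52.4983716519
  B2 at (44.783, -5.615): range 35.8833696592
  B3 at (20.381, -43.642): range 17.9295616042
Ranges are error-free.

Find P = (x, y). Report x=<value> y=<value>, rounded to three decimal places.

eq1: (x + 33.789)² + (y + 44.401)² = 52.4983716519²
eq2: (x − 44.783)² + (y + 5.615)² = 35.8833696592²
eq3: (x − 20.381)² + (y + 43.642)² = 17.9295616042²
eq2−eq3, eq2−eq1 (x²,y² cancel):
  -48.804·x − 76.054·y = 1249.111050
  -157.144·x − 77.572·y = -392.362800
det = -48.804·-77.572 − -76.054·-157.144 = -8165.605888
x = (1249.111050·-77.572 − -76.054·-392.362800) / -8165.605888 = 15.520808
y = (-48.804·-392.362800 − 1249.111050·-157.144) / -8165.605888 = -26.383735

x=15.521 y=-26.384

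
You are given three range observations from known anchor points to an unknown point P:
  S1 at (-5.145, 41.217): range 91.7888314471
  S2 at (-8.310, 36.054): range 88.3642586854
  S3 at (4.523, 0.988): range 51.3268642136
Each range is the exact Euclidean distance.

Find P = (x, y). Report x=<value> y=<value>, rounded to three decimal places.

x=29.952 y=-43.597

eq1: (x + 5.145)² + (y − 41.217)² = 91.7888314471²
eq2: (x + 8.310)² + (y − 36.054)² = 88.3642586854²
eq3: (x − 4.523)² + (y − 0.988)² = 51.3268642136²
eq1−eq3, eq1−eq2 (x²,y² cancel):
  19.336·x − 80.458·y = 4086.864147
  -6.330·x − 10.326·y = 260.582267
det = 19.336·-10.326 − -80.458·-6.330 = -708.962676
x = (4086.864147·-10.326 − -80.458·260.582267) / -708.962676 = 29.952255
y = (19.336·260.582267 − 4086.864147·-6.330) / -708.962676 = -43.596750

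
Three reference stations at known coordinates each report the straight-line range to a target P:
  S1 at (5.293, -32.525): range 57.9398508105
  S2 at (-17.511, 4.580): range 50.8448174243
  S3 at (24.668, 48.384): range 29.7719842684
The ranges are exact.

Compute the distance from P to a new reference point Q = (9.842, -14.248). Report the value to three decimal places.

39.764

eq1: (x − 5.293)² + (y + 32.525)² = 57.9398508105²
eq2: (x + 17.511)² + (y − 4.580)² = 50.8448174243²
eq3: (x − 24.668)² + (y − 48.384)² = 29.7719842684²
eq1−eq3, eq1−eq2 (x²,y² cancel):
  38.750·x + 161.818·y = 4334.285471
  -45.608·x + 74.210·y = 13.550900
det = 38.750·74.210 − 161.818·-45.608 = 10255.832844
x = (4334.285471·74.210 − 161.818·13.550900) / 10255.832844 = 31.148572
y = (38.750·13.550900 − 4334.285471·-45.608) / 10255.832844 = 19.325899
|P − Q| = √((31.148572 − 9.842)² + (19.325899 − -14.248)²) = 39.764013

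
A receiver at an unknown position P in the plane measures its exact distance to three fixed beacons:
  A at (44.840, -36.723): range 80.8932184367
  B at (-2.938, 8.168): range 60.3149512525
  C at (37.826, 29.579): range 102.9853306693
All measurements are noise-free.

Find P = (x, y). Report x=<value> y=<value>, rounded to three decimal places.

x=-35.856 y=-42.372

eq1: (x − 44.840)² + (y + 36.723)² = 80.8932184367²
eq2: (x + 2.938)² + (y − 8.168)² = 60.3149512525²
eq3: (x − 37.826)² + (y − 29.579)² = 102.9853306693²
eq3−eq1, eq3−eq2 (x²,y² cancel):
  14.028·x − 132.604·y = 5115.746356
  -81.528·x − 42.822·y = 4737.709539
det = 14.028·-42.822 − -132.604·-81.528 = -11411.645928
x = (5115.746356·-42.822 − -132.604·4737.709539) / -11411.645928 = -35.855717
y = (14.028·4737.709539 − 5115.746356·-81.528) / -11411.645928 = -42.372254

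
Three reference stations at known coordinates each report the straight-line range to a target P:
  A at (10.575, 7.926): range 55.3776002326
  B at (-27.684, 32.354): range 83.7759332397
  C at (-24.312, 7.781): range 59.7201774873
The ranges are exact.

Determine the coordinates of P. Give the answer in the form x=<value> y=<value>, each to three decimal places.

x=0.521 y=-46.531

eq1: (x − 10.575)² + (y − 7.926)² = 55.3776002326²
eq2: (x + 27.684)² + (y − 32.354)² = 83.7759332397²
eq3: (x + 24.312)² + (y − 7.781)² = 59.7201774873²
eq1−eq2, eq1−eq3 (x²,y² cancel):
  -76.518·x + 48.856·y = -2313.195312
  -69.774·x − 0.290·y = -22.855788
det = -76.518·-0.290 − 48.856·-69.774 = 3431.068764
x = (-2313.195312·-0.290 − 48.856·-22.855788) / 3431.068764 = 0.520966
y = (-76.518·-22.855788 − -2313.195312·-69.774) / 3431.068764 = -46.531277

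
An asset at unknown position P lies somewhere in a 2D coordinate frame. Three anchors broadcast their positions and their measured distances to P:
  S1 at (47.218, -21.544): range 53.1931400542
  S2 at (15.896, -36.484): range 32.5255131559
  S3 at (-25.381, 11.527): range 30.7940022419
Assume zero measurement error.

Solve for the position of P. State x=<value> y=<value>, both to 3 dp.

eq1: (x − 47.218)² + (y + 21.544)² = 53.1931400542²
eq2: (x − 15.896)² + (y + 36.484)² = 32.5255131559²
eq3: (x + 25.381)² + (y − 11.527)² = 30.7940022419²
eq2−eq1, eq2−eq3 (x²,y² cancel):
  62.644·x + 29.880·y = -661.682755
  -82.554·x + 96.022·y = -697.059750
det = 62.644·96.022 − 29.880·-82.554 = 8481.915688
x = (-661.682755·96.022 − 29.880·-697.059750) / 8481.915688 = -5.035178
y = (62.644·-697.059750 − -661.682755·-82.554) / 8481.915688 = -11.588322

x=-5.035 y=-11.588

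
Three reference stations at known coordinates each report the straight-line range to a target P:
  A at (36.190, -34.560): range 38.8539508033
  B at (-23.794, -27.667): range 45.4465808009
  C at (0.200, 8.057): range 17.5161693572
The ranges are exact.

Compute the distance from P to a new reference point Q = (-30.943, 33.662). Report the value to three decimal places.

57.826

eq1: (x − 36.190)² + (y + 34.560)² = 38.8539508033²
eq2: (x + 23.794)² + (y + 27.667)² = 45.4465808009²
eq3: (x − 0.200)² + (y − 8.057)² = 17.5161693572²
eq2−eq1, eq2−eq3 (x²,y² cancel):
  119.968·x − 13.786·y = 1728.254588
  47.988·x + 71.448·y = 491.913442
det = 119.968·71.448 − -13.786·47.988 = 9233.036232
x = (1728.254588·71.448 − -13.786·491.913442) / 9233.036232 = 14.108236
y = (119.968·491.913442 − 1728.254588·47.988) / 9233.036232 = -2.590871
|P − Q| = √((14.108236 − -30.943)² + (-2.590871 − 33.662)²) = 57.826331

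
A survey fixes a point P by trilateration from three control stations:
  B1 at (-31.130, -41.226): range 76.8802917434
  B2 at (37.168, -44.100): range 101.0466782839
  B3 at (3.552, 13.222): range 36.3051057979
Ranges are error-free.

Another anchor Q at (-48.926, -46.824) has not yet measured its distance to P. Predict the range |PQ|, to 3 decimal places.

eq1: (x + 31.130)² + (y + 41.226)² = 76.8802917434²
eq2: (x − 37.168)² + (y + 44.100)² = 101.0466782839²
eq3: (x − 3.552)² + (y − 13.222)² = 36.3051057979²
eq1−eq3, eq1−eq2 (x²,y² cancel):
  69.364·x + 108.896·y = 2111.296564
  136.596·x − 5.748·y = -3642.241686
det = 69.364·-5.748 − 108.896·136.596 = -15273.462288
x = (2111.296564·-5.748 − 108.896·-3642.241686) / -15273.462288 = -25.173717
y = (69.364·-3642.241686 − 2111.296564·136.596) / -15273.462288 = 35.423214
|P − Q| = √((-25.173717 − -48.926)² + (35.423214 − -46.824)²) = 85.608265

85.608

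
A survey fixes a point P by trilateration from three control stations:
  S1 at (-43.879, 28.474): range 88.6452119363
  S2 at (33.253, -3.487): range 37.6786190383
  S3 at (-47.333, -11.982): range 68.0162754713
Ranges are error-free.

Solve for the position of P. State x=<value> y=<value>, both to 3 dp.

eq1: (x + 43.879)² + (y − 28.474)² = 88.6452119363²
eq2: (x − 33.253)² + (y + 3.487)² = 37.6786190383²
eq3: (x + 47.333)² + (y + 11.982)² = 68.0162754713²
eq3−eq2, eq3−eq1 (x²,y² cancel):
  161.172·x + 16.990·y = 1940.475361
  6.908·x + 80.912·y = -2879.605766
det = 161.172·80.912 − 16.990·6.908 = 12923.381944
x = (1940.475361·80.912 − 16.990·-2879.605766) / 12923.381944 = 15.934857
y = (161.172·-2879.605766 − 1940.475361·6.908) / 12923.381944 = -36.949819

x=15.935 y=-36.950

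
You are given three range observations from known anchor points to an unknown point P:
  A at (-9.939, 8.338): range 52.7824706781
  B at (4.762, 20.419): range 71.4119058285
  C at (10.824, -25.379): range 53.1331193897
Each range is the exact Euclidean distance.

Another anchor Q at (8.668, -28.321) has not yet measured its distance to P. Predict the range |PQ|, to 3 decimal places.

eq1: (x + 9.939)² + (y − 8.338)² = 52.7824706781²
eq2: (x − 4.762)² + (y − 20.419)² = 71.4119058285²
eq3: (x − 10.824)² + (y + 25.379)² = 53.1331193897²
eq2−eq1, eq2−eq3 (x²,y² cancel):
  -29.402·x − 24.162·y = 2042.364843
  12.124·x − 91.596·y = 2598.172330
det = -29.402·-91.596 − -24.162·12.124 = 2986.045680
x = (2042.364843·-91.596 − -24.162·2598.172330) / 2986.045680 = -41.625422
y = (-29.402·2598.172330 − 2042.364843·12.124) / 2986.045680 = -33.875267
|P − Q| = √((-41.625422 − 8.668)² + (-33.875267 − -28.321)²) = 50.599191

50.599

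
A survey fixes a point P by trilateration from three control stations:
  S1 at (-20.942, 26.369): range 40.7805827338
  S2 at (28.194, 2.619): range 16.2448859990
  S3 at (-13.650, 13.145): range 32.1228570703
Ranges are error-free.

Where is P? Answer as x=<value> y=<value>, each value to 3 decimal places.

x=18.382 y=15.565

eq1: (x + 20.942)² + (y − 26.369)² = 40.7805827338²
eq2: (x − 28.194)² + (y − 2.619)² = 16.2448859990²
eq3: (x + 13.650)² + (y − 13.145)² = 32.1228570703²
eq2−eq3, eq2−eq1 (x²,y² cancel):
  -83.688·x + 21.052·y = -1210.628897
  -98.272·x + 47.500·y = -1067.028879
det = -83.688·47.500 − 21.052·-98.272 = -1906.357856
x = (-1210.628897·47.500 − 21.052·-1067.028879) / -1906.357856 = 18.381533
y = (-83.688·-1067.028879 − -1210.628897·-98.272) / -1906.357856 = 15.565498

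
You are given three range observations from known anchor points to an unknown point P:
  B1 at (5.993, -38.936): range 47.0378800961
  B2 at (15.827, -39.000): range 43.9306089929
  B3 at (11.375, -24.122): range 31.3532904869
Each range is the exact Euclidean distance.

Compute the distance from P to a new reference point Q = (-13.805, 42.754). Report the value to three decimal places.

eq1: (x − 5.993)² + (y + 38.936)² = 47.0378800961²
eq2: (x − 15.827)² + (y + 39.000)² = 43.9306089929²
eq3: (x − 11.375)² + (y + 24.122)² = 31.3532904869²
eq2−eq3, eq2−eq1 (x²,y² cancel):
  -8.904·x + 29.756·y = -113.362838
  -19.668·x + 0.128·y = -502.229541
det = -8.904·0.128 − 29.756·-19.668 = 584.101296
x = (-113.362838·0.128 − 29.756·-502.229541) / 584.101296 = 25.560347
y = (-8.904·-502.229541 − -113.362838·-19.668) / 584.101296 = 3.838772
|P − Q| = √((25.560347 − -13.805)² + (3.838772 − 42.754)²) = 55.353641

55.354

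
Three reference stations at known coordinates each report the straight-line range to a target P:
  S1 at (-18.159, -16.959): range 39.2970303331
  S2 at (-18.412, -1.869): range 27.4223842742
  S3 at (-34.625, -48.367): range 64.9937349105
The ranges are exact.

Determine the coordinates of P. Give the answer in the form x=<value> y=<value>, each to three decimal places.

eq1: (x + 18.159)² + (y + 16.959)² = 39.2970303331²
eq2: (x + 18.412)² + (y + 1.869)² = 27.4223842742²
eq3: (x + 34.625)² + (y + 48.367)² = 64.9937349105²
eq1−eq3, eq1−eq2 (x²,y² cancel):
  -32.932·x − 62.816·y = 240.971367
  -0.506·x + 30.180·y = 517.407377
det = -32.932·30.180 − -62.816·-0.506 = -1025.672656
x = (240.971367·30.180 − -62.816·517.407377) / -1025.672656 = -38.778432
y = (-32.932·517.407377 − 240.971367·-0.506) / -1025.672656 = 16.493886

x=-38.778 y=16.494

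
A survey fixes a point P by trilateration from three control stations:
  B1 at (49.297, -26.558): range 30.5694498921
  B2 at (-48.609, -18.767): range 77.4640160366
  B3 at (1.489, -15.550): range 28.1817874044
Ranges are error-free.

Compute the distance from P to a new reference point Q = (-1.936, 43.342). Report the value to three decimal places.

56.664

eq1: (x − 49.297)² + (y + 26.558)² = 30.5694498921²
eq2: (x + 48.609)² + (y + 18.767)² = 77.4640160366²
eq3: (x − 1.489)² + (y + 15.550)² = 28.1817874044²
eq1−eq2, eq1−eq3 (x²,y² cancel):
  -195.812·x + 15.582·y = -5486.668917
  -95.616·x + 22.016·y = -2751.223827
det = -195.812·22.016 − 15.582·-95.616 = -2821.108480
x = (-5486.668917·22.016 − 15.582·-2751.223827) / -2821.108480 = 27.622097
y = (-195.812·-2751.223827 − -5486.668917·-95.616) / -2821.108480 = -5.001334
|P − Q| = √((27.622097 − -1.936)² + (-5.001334 − 43.342)²) = 56.663560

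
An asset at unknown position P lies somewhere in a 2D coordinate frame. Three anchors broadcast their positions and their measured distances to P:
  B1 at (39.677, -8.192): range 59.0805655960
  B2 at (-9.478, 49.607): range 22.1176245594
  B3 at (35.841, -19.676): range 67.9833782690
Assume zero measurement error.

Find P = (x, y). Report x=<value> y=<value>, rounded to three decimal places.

x=11.905 y=43.954

eq1: (x − 39.677)² + (y + 8.192)² = 59.0805655960²
eq2: (x + 9.478)² + (y − 49.607)² = 22.1176245594²
eq3: (x − 35.841)² + (y + 19.676)² = 67.9833782690²
eq3−eq2, eq3−eq1 (x²,y² cancel):
  -90.638·x + 138.566·y = 5011.515081
  7.672·x + 22.968·y = 1100.877426
det = -90.638·22.968 − 138.566·7.672 = -3144.851936
x = (5011.515081·22.968 − 138.566·1100.877426) / -3144.851936 = 11.905077
y = (-90.638·1100.877426 − 5011.515081·7.672) / -3144.851936 = 43.954270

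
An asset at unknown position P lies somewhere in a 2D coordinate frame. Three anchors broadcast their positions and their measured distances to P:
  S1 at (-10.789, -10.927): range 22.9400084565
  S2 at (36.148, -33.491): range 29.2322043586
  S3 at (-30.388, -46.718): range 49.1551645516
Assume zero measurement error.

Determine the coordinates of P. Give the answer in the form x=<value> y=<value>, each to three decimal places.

x=10.510 y=-19.449

eq1: (x + 10.789)² + (y + 10.927)² = 22.9400084565²
eq2: (x − 36.148)² + (y + 33.491)² = 29.2322043586²
eq3: (x + 30.388)² + (y + 46.718)² = 49.1551645516²
eq1−eq3, eq1−eq2 (x²,y² cancel):
  -39.198·x − 71.582·y = 980.214004
  93.874·x − 45.128·y = 1864.245351
det = -39.198·-45.128 − -71.582·93.874 = 8488.616012
x = (980.214004·-45.128 − -71.582·1864.245351) / 8488.616012 = 10.509524
y = (-39.198·1864.245351 − 980.214004·93.874) / 8488.616012 = -19.448553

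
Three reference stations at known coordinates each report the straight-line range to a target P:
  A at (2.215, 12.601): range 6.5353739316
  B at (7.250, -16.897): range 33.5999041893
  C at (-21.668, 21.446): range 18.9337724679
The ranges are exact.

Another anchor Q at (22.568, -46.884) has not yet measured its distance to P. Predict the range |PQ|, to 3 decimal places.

eq1: (x − 2.215)² + (y − 12.601)² = 6.5353739316²
eq2: (x − 7.250)² + (y + 16.897)² = 33.5999041893²
eq3: (x + 21.668)² + (y − 21.446)² = 18.9337724679²
eq2−eq1, eq2−eq3 (x²,y² cancel):
  -10.070·x + 58.996·y = 911.862766
  -57.836·x + 76.686·y = 1361.827853
det = -10.070·76.686 − 58.996·-57.836 = 2639.864636
x = (911.862766·76.686 − 58.996·1361.827853) / 2639.864636 = -3.945387
y = (-10.070·1361.827853 − 911.862766·-57.836) / 2639.864636 = 14.782913
|P − Q| = √((-3.945387 − 22.568)² + (14.782913 − -46.884)²) = 67.125016

67.125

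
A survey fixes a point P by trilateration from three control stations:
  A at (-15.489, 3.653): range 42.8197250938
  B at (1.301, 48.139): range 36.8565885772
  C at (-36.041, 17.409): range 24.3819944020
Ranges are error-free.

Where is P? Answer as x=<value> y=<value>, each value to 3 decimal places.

x=-35.001 y=41.769

eq1: (x + 15.489)² + (y − 3.653)² = 42.8197250938²
eq2: (x − 1.301)² + (y − 48.139)² = 36.8565885772²
eq3: (x + 36.041)² + (y − 17.409)² = 24.3819944020²
eq3−eq2, eq3−eq1 (x²,y² cancel):
  74.684·x + 61.460·y = -46.897511
  41.104·x − 27.512·y = -2587.820638
det = 74.684·-27.512 − 61.460·41.104 = -4580.958048
x = (-46.897511·-27.512 − 61.460·-2587.820638) / -4580.958048 = -35.000910
y = (74.684·-2587.820638 − -46.897511·41.104) / -4580.958048 = 41.768800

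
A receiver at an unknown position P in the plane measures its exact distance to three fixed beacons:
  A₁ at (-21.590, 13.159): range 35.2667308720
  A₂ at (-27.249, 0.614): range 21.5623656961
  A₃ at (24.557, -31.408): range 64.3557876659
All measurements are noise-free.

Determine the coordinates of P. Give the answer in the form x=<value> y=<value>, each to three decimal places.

x=-38.358 y=-17.866

eq1: (x + 21.590)² + (y − 13.159)² = 35.2667308720²
eq2: (x + 27.249)² + (y − 0.614)² = 21.5623656961²
eq3: (x − 24.557)² + (y + 31.408)² = 64.3557876659²
eq2−eq3, eq2−eq1 (x²,y² cancel):
  103.612·x − 64.044·y = -2830.108076
  11.318·x + 25.090·y = -882.404308
det = 103.612·25.090 − -64.044·11.318 = 3324.475072
x = (-2830.108076·25.090 − -64.044·-882.404308) / 3324.475072 = -38.357969
y = (103.612·-882.404308 − -2830.108076·11.318) / 3324.475072 = -17.866433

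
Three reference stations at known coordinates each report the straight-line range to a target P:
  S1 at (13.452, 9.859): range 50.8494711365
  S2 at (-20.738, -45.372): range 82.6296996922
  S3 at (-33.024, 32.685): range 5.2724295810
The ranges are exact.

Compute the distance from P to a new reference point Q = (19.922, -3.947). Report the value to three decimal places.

eq1: (x − 13.452)² + (y − 9.859)² = 50.8494711365²
eq2: (x + 20.738)² + (y + 45.372)² = 82.6296996922²
eq3: (x + 33.024)² + (y − 32.685)² = 5.2724295810²
eq2−eq3, eq2−eq1 (x²,y² cancel):
  -24.572·x + 156.114·y = 6470.079531
  68.380·x + 110.462·y = 2031.471713
det = -24.572·110.462 − 156.114·68.380 = -13389.347584
x = (6470.079531·110.462 − 156.114·2031.471713) / -13389.347584 = -29.692018
y = (-24.572·2031.471713 − 6470.079531·68.380) / -13389.347584 = 36.771124
|P − Q| = √((-29.692018 − 19.922)² + (36.771124 − -3.947)²) = 64.183459

64.183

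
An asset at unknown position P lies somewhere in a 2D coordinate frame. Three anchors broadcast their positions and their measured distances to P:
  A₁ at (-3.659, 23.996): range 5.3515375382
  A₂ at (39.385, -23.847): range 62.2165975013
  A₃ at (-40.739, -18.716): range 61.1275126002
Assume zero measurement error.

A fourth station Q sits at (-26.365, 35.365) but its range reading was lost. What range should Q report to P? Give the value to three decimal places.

29.544

eq1: (x + 3.659)² + (y − 23.996)² = 5.3515375382²
eq2: (x − 39.385)² + (y + 23.847)² = 62.2165975013²
eq3: (x + 40.739)² + (y + 18.716)² = 61.1275126002²
eq3−eq1, eq3−eq2 (x²,y² cancel):
  74.160·x + 85.424·y = 2287.175363
  160.248·x − 10.262·y = -24.429351
det = 74.160·-10.262 − 85.424·160.248 = -14450.055072
x = (2287.175363·-10.262 − 85.424·-24.429351) / -14450.055072 = 1.479866
y = (74.160·-24.429351 − 2287.175363·160.248) / -14450.055072 = 25.489658
|P − Q| = √((1.479866 − -26.365)² + (25.489658 − 35.365)²) = 29.544186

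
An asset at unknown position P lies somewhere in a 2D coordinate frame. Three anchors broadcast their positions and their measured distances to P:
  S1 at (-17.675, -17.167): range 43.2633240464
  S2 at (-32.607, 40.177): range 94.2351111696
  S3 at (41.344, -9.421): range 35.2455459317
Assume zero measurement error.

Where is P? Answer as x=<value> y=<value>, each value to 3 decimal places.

eq1: (x + 17.675)² + (y + 17.167)² = 43.2633240464²
eq2: (x + 32.607)² + (y − 40.177)² = 94.2351111696²
eq3: (x − 41.344)² + (y + 9.421)² = 35.2455459317²
eq2−eq1, eq2−eq3 (x²,y² cancel):
  29.864·x − 114.688·y = 4938.244706
  147.902·x − 99.196·y = 6758.681468
det = 29.864·-99.196 − -114.688·147.902 = 14000.195232
x = (4938.244706·-99.196 − -114.688·6758.681468) / 14000.195232 = 20.377254
y = (29.864·6758.681468 − 4938.244706·147.902) / 14000.195232 = -37.751974

x=20.377 y=-37.752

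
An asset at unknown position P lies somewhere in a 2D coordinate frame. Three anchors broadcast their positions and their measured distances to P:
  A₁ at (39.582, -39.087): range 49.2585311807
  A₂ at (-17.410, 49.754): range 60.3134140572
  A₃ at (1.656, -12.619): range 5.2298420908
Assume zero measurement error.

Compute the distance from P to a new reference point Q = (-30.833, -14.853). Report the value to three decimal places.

eq1: (x − 39.582)² + (y + 39.087)² = 49.2585311807²
eq2: (x + 17.410)² + (y − 49.754)² = 60.3134140572²
eq3: (x − 1.656)² + (y + 12.619)² = 5.2298420908²
eq1−eq2, eq1−eq3 (x²,y² cancel):
  -113.984·x + 177.682·y = -1527.264698
  -75.852·x + 52.936·y = -533.495150
det = -113.984·52.936 − 177.682·-75.852 = 7443.678040
x = (-1527.264698·52.936 − 177.682·-533.495150) / 7443.678040 = 1.873429
y = (-113.984·-533.495150 − -1527.264698·-75.852) / 7443.678040 = -7.393680
|P − Q| = √((1.873429 − -30.833)² + (-7.393680 − -14.853)²) = 33.546266

33.546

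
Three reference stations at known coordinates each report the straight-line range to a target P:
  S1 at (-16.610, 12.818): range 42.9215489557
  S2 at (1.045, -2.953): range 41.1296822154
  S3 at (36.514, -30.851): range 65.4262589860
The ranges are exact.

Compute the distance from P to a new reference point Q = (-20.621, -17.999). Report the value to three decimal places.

eq1: (x + 16.610)² + (y − 12.818)² = 42.9215489557²
eq2: (x − 1.045)² + (y + 2.953)² = 41.1296822154²
eq3: (x − 36.514)² + (y + 30.851)² = 65.4262589860²
eq2−eq3, eq2−eq1 (x²,y² cancel):
  70.938·x − 55.796·y = -313.700443
  -35.310·x + 31.542·y = 279.772384
det = 70.938·31.542 − -55.796·-35.310 = 267.369636
x = (-313.700443·31.542 − -55.796·279.772384) / 267.369636 = 21.376551
y = (70.938·279.772384 − -313.700443·-35.310) / 267.369636 = 32.800025
|P − Q| = √((21.376551 − -20.621)² + (32.800025 − -17.999)²) = 65.911571

65.912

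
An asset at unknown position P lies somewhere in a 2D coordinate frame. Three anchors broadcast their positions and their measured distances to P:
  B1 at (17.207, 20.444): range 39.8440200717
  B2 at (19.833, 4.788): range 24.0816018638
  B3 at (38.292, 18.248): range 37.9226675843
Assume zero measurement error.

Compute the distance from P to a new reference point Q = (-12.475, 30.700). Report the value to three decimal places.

eq1: (x − 17.207)² + (y − 20.444)² = 39.8440200717²
eq2: (x − 19.833)² + (y − 4.788)² = 24.0816018638²
eq3: (x − 38.292)² + (y − 18.248)² = 37.9226675843²
eq2−eq3, eq2−eq1 (x²,y² cancel):
  36.918·x + 26.920·y = 524.788767
  -5.252·x + 31.312·y = -709.857235
det = 36.918·31.312 − 26.920·-5.252 = 1297.360256
x = (524.788767·31.312 − 26.920·-709.857235) / 1297.360256 = 27.395276
y = (36.918·-709.857235 − 524.788767·-5.252) / 1297.360256 = -18.075410
|P − Q| = √((27.395276 − -12.475)² + (-18.075410 − 30.700)²) = 62.997457

62.997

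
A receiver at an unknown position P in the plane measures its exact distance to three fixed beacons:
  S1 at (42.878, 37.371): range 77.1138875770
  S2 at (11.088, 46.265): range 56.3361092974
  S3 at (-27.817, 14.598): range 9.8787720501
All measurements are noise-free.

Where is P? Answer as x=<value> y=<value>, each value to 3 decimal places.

eq1: (x − 42.878)² + (y − 37.371)² = 77.1138875770²
eq2: (x − 11.088)² + (y − 46.265)² = 56.3361092974²
eq3: (x + 27.817)² + (y − 14.598)² = 9.8787720501²
eq1−eq2, eq1−eq3 (x²,y² cancel):
  -63.580·x + 17.788·y = 1801.073890
  -141.390·x − 45.546·y = 3600.734088
det = -63.580·-45.546 − 17.788·-141.390 = 5410.860000
x = (1801.073890·-45.546 − 17.788·3600.734088) / 5410.860000 = -26.997847
y = (-63.580·3600.734088 − 1801.073890·-141.390) / 5410.860000 = 4.753249

x=-26.998 y=4.753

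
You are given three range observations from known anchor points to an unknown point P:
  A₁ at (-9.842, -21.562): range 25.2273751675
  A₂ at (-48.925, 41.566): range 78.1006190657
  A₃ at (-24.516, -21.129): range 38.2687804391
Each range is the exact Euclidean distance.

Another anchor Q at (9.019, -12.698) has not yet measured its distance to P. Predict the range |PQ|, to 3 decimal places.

eq1: (x + 9.842)² + (y + 21.562)² = 25.2273751675²
eq2: (x + 48.925)² + (y − 41.566)² = 78.1006190657²
eq3: (x + 24.516)² + (y + 21.129)² = 38.2687804391²
eq3−eq2, eq3−eq1 (x²,y² cancel):
  -48.818·x + 125.390·y = -1561.288058
  29.348·x − 0.866·y = 342.395009
det = -48.818·-0.866 − 125.390·29.348 = -3637.669332
x = (-1561.288058·-0.866 − 125.390·342.395009) / -3637.669332 = 11.430625
y = (-48.818·342.395009 − -1561.288058·29.348) / -3637.669332 = -8.001179
|P − Q| = √((11.430625 − 9.019)² + (-8.001179 − -12.698)²) = 5.279779

5.280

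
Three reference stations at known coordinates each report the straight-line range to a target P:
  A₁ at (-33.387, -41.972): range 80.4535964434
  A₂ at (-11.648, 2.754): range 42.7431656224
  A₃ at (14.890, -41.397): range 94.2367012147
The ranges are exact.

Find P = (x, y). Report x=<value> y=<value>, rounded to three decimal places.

eq1: (x + 33.387)² + (y + 41.972)² = 80.4535964434²
eq2: (x + 11.648)² + (y − 2.754)² = 42.7431656224²
eq3: (x − 14.890)² + (y + 41.397)² = 94.2367012147²
eq3−eq2, eq3−eq1 (x²,y² cancel):
  -53.076·x + 88.302·y = 5261.414359
  -96.554·x − 1.150·y = 3348.691519
det = -53.076·-1.150 − 88.302·-96.554 = 8586.948708
x = (5261.414359·-1.150 − 88.302·3348.691519) / 8586.948708 = -35.140164
y = (-53.076·3348.691519 − 5261.414359·-96.554) / 8586.948708 = 38.462493

x=-35.140 y=38.462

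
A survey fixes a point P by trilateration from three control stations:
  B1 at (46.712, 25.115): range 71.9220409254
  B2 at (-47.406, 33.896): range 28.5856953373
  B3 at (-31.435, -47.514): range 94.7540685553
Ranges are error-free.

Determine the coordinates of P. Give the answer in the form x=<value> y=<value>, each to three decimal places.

x=-21.877 y=46.757

eq1: (x − 46.712)² + (y − 25.115)² = 71.9220409254²
eq2: (x + 47.406)² + (y − 33.896)² = 28.5856953373²
eq3: (x + 31.435)² + (y + 47.514)² = 94.7540685553²
eq2−eq1, eq2−eq3 (x²,y² cancel):
  188.236·x − 17.562·y = -4939.131476
  31.942·x − 162.820·y = -8311.719761
det = 188.236·-162.820 − -17.562·31.942 = -30087.620116
x = (-4939.131476·-162.820 − -17.562·-8311.719761) / -30087.620116 = -21.876737
y = (188.236·-8311.719761 − -4939.131476·31.942) / -30087.620116 = 46.756744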